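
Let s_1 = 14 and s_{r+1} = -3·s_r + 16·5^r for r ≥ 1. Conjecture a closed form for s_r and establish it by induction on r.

Computing the first terms: s_1 = 14, s_2 = 38, s_3 = 286. This suggests s_r = 4(-3)^(r - 1) + 2·5^r.
Base case (r = 1): the formula gives 14 = 14 = s_1.
For the inductive step, assume it holds for an arbitrary k ≥ 1, so s_k = 4(-3)^(k - 1) + 2·5^k.
Then s_{k+1} = -3·s_k + 16·5^k = -3·(4(-3)^(k - 1) + 2·5^k) + 16·5^k = 4(-3)^k + 2·5^(k + 1) = 4(-3)^((k+1) - 1) + 2·5^(k+1),
which is the claimed formula at r = k+1.
By induction, the statement is established for all r ≥ 1.

s_r = 4(-3)^(r - 1) + 2·5^r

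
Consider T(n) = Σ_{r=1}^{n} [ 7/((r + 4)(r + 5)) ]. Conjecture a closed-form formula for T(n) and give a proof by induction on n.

T(n) = 7n/(5(n + 5))

We claim T(n) = 7n/(5(n + 5)) for all n ≥ 1.
Base step (n = 1): T(1) = 7/30, and the closed form gives 7/30. They agree.
Inductive step: suppose the statement holds for some r ≥ 1, so T(r) = 7r/(5(r + 5)).
Then T(r+1) = T(r) + (7/((r + 5)(r + 6))) = (7r/(5(r + 5))) + (7/((r + 5)(r + 6))).
Simplifying, T(r+1) = 7(r + 1)/(5(r + 6)) = 7(r+1)/(5((r+1) + 5)),
which is the closed form with n = r+1.
This completes the induction.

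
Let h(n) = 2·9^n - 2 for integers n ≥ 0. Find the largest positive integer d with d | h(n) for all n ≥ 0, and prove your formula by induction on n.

Computing the first values: h(0) = 0 and h(1) = 16; gcd(0, 16) = 16, so d ≤ 16.
We prove 16 | 2·9^n - 2 for all n ≥ 0 by induction on n.
Base step (n = 0): h(0) = 0 = 16·(0), so 16 | h(0).
For the inductive step, assume it holds for an arbitrary i ≥ 0, i.e. 16 | h(i). Then
h(i+1) = 2·9^(i+1) - 2 = 9·(2·9^i - 2) + 16 = 9·h(i) + 16. The first term is divisible by 16 by the inductive hypothesis, and 16 is divisible by 16. Hence 16 | h(i+1).
Hence, by induction on n, the claim holds for every n ≥ 0.
Therefore the largest such d is 16.

d = 16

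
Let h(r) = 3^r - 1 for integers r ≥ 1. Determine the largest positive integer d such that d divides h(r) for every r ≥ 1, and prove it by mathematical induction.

d = 2

Computing the first values: h(1) = 2 and h(2) = 8; gcd(2, 8) = 2, so d ≤ 2.
We prove 2 | 3^r - 1 for all r ≥ 1 by induction on r.
Base case (r = 1): h(1) = 2 = 2·(1), so 2 | h(1).
Inductive step: suppose the statement holds for some i ≥ 1, i.e. 2 | h(i). Then
3^{i+1} − 1^{i+1} = 3·3^i − 1·1^i = 3·(3^i − 1^i) + (2)·1^i. The first term is divisible by 2 by the inductive hypothesis, and the second term (2)·1^i is divisible by 2 since 2 | 2. Hence 2 | h(i+1).
Hence, by induction on r, the claim holds for every r ≥ 1.
Therefore the largest such d is 2.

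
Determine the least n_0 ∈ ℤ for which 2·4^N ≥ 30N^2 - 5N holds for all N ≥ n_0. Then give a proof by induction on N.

At N = 3: 128 < 255, so the inequality fails and n_0 ≥ 4. We prove 2·4^N ≥ 30N^2 - 5N for all N ≥ 4.
When N = 4: 2·4^N = 512 and 30N^2 - 5N = 460, so 512 ≥ 460.
Inductive step: assume the claim holds for N = i, so 2·4^i ≥ 30i^2 - 5i.
Then 2·4^(i + 1) = 4·(2·4^i) ≥ 4·(30i^2 - 5i).
Also, for i ≥ 4 we have 4·(30i^2 - 5i) ≥ 30(i+1)^2 - 5(i+1), since 4·(30i^2 - 5i) − (30(i+1)^2 - 5(i+1)) = 90i^2 - 75i - 25, which is nonnegative for all i ≥ 4.
Combining, 2·4^(i + 1) ≥ 30(i+1)^2 - 5(i+1).
By induction, the statement is established for all N ≥ 4.
Hence the smallest such n_0 is 4.

n_0 = 4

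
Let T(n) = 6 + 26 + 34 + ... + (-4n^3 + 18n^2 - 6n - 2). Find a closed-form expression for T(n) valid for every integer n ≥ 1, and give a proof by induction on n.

We claim T(n) = -n(n^3 - 4n^2 - 5n + 2) for all n ≥ 1.
Base step (n = 1): T(1) = 6, and the closed form gives 6. They agree.
For the inductive step, assume it holds for an arbitrary k ≥ 1, so T(k) = k(-k^3 + 4k^2 + 5k - 2).
Then T(k+1) = T(k) + (-4k^3 + 6k^2 + 18k + 6) = (k(-k^3 + 4k^2 + 5k - 2)) + (-4k^3 + 6k^2 + 18k + 6).
Simplifying, T(k+1) = -(k + 1)(k^3 - k^2 - 10k - 6) = -(k+1)((k+1)^3 - 4(k+1)^2 - 5(k+1) + 2),
which is the closed form with n = k+1.
By induction, the statement is established for all n ≥ 1.

T(n) = -n(n^3 - 4n^2 - 5n + 2)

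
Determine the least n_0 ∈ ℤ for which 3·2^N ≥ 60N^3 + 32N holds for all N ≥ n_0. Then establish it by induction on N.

n_0 = 17

At N = 16: 196608 < 246272, so the inequality fails and n_0 ≥ 17. We prove 3·2^N ≥ 60N^3 + 32N for all N ≥ 17.
Base step (N = 17): 3·2^N = 393216 and 60N^3 + 32N = 295324, so 393216 ≥ 295324.
Suppose the result is true for N = j, so 3·2^j ≥ 60j^3 + 32j.
Then 3·2^(j + 1) = 2·(3·2^j) ≥ 2·(60j^3 + 32j).
Also, for j ≥ 17 we have 2·(60j^3 + 32j) ≥ 60(j+1)^3 + 32(j+1), since 2·(60j^3 + 32j) − (60(j+1)^3 + 32(j+1)) = 60j^3 - 180j^2 - 148j - 92, which is nonnegative for all j ≥ 17.
Combining, 3·2^(j + 1) ≥ 60(j+1)^3 + 32(j+1).
Hence, by induction on N, the claim holds for every N ≥ 17.
Hence the smallest such n_0 is 17.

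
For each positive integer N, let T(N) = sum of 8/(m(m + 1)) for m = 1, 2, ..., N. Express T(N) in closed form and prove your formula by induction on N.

T(N) = 8N/(N + 1)

We claim T(N) = 8N/(N + 1) for all N ≥ 1.
Base step (N = 1): T(1) = 4, and the closed form gives 4. They agree.
Inductive step: assume the claim holds for N = m, so T(m) = 8m/(m + 1).
Then T(m+1) = T(m) + (8/((m + 1)(m + 2))) = (8m/(m + 1)) + (8/((m + 1)(m + 2))).
Simplifying, T(m+1) = 8(m + 1)/(m + 2) = 8(m+1)/((m+1) + 1),
which is the closed form with N = m+1.
This completes the induction.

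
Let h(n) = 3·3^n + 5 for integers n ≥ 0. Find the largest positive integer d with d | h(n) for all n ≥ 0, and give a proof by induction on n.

d = 2

Computing the first values: h(0) = 8 and h(1) = 14; gcd(8, 14) = 2, so d ≤ 2.
We prove 2 | 3·3^n + 5 for all n ≥ 0 by induction on n.
For the base case n = 0: h(0) = 8 = 2·(4), so 2 | h(0).
Suppose the result is true for n = p, i.e. 2 | h(p). Then
h(p+1) = 3·3^(p+1) + 5 = 3·(3·3^p + 5) - 10 = 3·h(p) - 10. The first term is divisible by 2 by the inductive hypothesis, and -10 is divisible by 2. Hence 2 | h(p+1).
By induction, the statement is established for all n ≥ 0.
Therefore the largest such d is 2.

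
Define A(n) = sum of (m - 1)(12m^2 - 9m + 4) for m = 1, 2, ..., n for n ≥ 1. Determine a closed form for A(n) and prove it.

We claim A(n) = n(n - 1)(3n^2 + 2n + 1) for all n ≥ 1.
When n = 1: A(1) = 0, and the closed form gives 0. They agree.
Suppose the result is true for n = m, so A(m) = m(3m^3 - m^2 - m - 1).
Then A(m+1) = A(m) + (m(12m^2 + 15m + 7)) = (m(3m^3 - m^2 - m - 1)) + (m(12m^2 + 15m + 7)).
Simplifying, A(m+1) = m(m + 1)(3m^2 + 8m + 6) = (m+1)((m+1) - 1)(3(m+1)^2 + 2(m+1) + 1),
which is the closed form with n = m+1.
By induction, the statement is established for all n ≥ 1.

A(n) = n(n - 1)(3n^2 + 2n + 1)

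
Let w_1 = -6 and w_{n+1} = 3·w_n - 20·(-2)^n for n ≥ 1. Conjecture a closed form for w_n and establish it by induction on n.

Computing the first terms: w_1 = -6, w_2 = 22, w_3 = -14. This suggests w_n = (-2)^(n + 2) + 2·3^(n - 1).
Base case (n = 1): the formula gives -6 = -6 = w_1.
Suppose the result is true for n = i, so w_i = (-2)^(i + 2) + 2·3^(i - 1).
Then w_{i+1} = 3·w_i - 20·(-2)^i = 3·((-2)^(i + 2) + 2·3^(i - 1)) - 20·(-2)^i = (-2)^(i + 3) + 2·3^i = (-2)^((i+1) + 2) + 2·3^((i+1) - 1),
which is the claimed formula at n = i+1.
Hence, by induction on n, the claim holds for every n ≥ 1.

w_n = (-2)^(n + 2) + 2·3^(n - 1)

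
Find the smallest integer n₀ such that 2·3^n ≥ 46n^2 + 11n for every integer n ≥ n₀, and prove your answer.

n₀ = 7

At n = 6: 1458 < 1722, so the inequality fails and n₀ ≥ 7. We prove 2·3^n ≥ 46n^2 + 11n for all n ≥ 7.
When n = 7: 2·3^n = 4374 and 46n^2 + 11n = 2331, so 4374 ≥ 2331.
Inductive step: suppose the statement holds for some k ≥ 7, so 2·3^k ≥ 46k^2 + 11k.
Then 2·3^(k + 1) = 3·(2·3^k) ≥ 3·(46k^2 + 11k).
Also, for k ≥ 7 we have 3·(46k^2 + 11k) ≥ 46(k+1)^2 + 11(k+1), since 3·(46k^2 + 11k) − (46(k+1)^2 + 11(k+1)) = 92k^2 - 70k - 57, which is nonnegative for all k ≥ 7.
Combining, 2·3^(k + 1) ≥ 46(k+1)^2 + 11(k+1).
Hence, by induction on n, the claim holds for every n ≥ 7.
Hence the smallest such n₀ is 7.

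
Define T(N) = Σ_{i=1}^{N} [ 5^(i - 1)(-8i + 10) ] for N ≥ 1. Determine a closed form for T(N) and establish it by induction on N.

We claim T(N) = 5^N(-2N + 3) - 3 for all N ≥ 1.
For the base case N = 1: T(1) = 2, and the closed form gives 2. They agree.
Suppose the result is true for N = i, so T(i) = 5^i(-2i + 3) - 3.
Then T(i+1) = T(i) + (5^i(-8i + 2)) = (5^i(-2i + 3) - 3) + (5^i(-8i + 2)).
Simplifying, T(i+1) = -10·5^i·i + 5·5^i - 3 = 5^(i+1)(-2(i+1) + 3) - 3,
which is the closed form with N = i+1.
By the principle of mathematical induction, the result holds for all N ≥ 1.

T(N) = 5^N(-2N + 3) - 3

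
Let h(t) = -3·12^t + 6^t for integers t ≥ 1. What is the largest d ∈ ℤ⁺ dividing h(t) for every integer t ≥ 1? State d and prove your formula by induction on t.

Computing the first values: h(1) = -30 and h(2) = -396; gcd(-30, -396) = 6, so d ≤ 6.
We prove 6 | -3·12^t + 6^t for all t ≥ 1 by induction on t.
Base case (t = 1): h(1) = -30 = 6·(-5), so 6 | h(1).
Inductive step: assume the claim holds for t = p, i.e. 6 | h(p). Then
h(p+1) − 12·h(p) = (-3·12^(p+1) + 6^(p+1)) − 12·(-3·12^p + 6^p) = (1)·6^p·(6 − 12) = (-6)·6^p. Since 6 | h(p) by the inductive hypothesis, 6 | 12·h(p); and 6 | -6 since -6 = 6·-1. Therefore 6 | h(p+1).
This completes the induction.
Therefore the largest such d is 6.

d = 6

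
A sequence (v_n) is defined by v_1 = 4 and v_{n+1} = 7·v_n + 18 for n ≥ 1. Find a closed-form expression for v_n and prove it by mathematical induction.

Computing the first terms: v_1 = 4, v_2 = 46, v_3 = 340. This suggests v_n = 7^n - 3.
Base step (n = 1): the formula gives 4 = 4 = v_1.
For the inductive step, assume it holds for an arbitrary r ≥ 1, so v_r = 7^r - 3.
Then v_{r+1} = 7·v_r + 18 = 7·(7^r - 3) + 18 = 7^(r + 1) - 3,
which is the claimed formula at n = r+1.
This completes the induction.

v_n = 7^n - 3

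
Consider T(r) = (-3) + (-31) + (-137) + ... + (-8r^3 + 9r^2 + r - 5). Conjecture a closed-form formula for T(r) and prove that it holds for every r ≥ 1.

We claim T(r) = -r(2r^3 + r^2 - 3r + 3) for all r ≥ 1.
When r = 1: T(1) = -3, and the closed form gives -3. They agree.
Inductive step: suppose the statement holds for some i ≥ 1, so T(i) = i(-2i^3 - i^2 + 3i - 3).
Then T(i+1) = T(i) + (i - 8(i + 1)^3 + 9(i + 1)^2 - 4) = (i(-2i^3 - i^2 + 3i - 3)) + (i - 8(i + 1)^3 + 9(i + 1)^2 - 4).
Simplifying, T(i+1) = -(i + 1)(2i^3 + 7i^2 + 5i + 3) = -(i+1)(2(i+1)^3 + (i+1)^2 - 3(i+1) + 3),
which is the closed form with r = i+1.
Hence, by induction on r, the claim holds for every r ≥ 1.

T(r) = -r(2r^3 + r^2 - 3r + 3)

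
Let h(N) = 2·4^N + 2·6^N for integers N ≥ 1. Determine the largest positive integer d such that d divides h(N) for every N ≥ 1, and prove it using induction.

d = 4

Computing the first values: h(1) = 20 and h(2) = 104; gcd(20, 104) = 4, so d ≤ 4.
We prove 4 | 2·4^N + 2·6^N for all N ≥ 1 by induction on N.
Base step (N = 1): h(1) = 20 = 4·(5), so 4 | h(1).
For the inductive step, assume it holds for an arbitrary j ≥ 1, i.e. 4 | h(j). Then
h(j+1) − 6·h(j) = (2·4^(j+1) + 2·6^(j+1)) − 6·(2·4^j + 2·6^j) = (2)·4^j·(4 − 6) = (-4)·4^j. Since 4 | h(j) by the inductive hypothesis, 4 | 6·h(j); and 4 | -4 since -4 = 4·-1. Therefore 4 | h(j+1).
By the principle of mathematical induction, the result holds for all N ≥ 1.
Therefore the largest such d is 4.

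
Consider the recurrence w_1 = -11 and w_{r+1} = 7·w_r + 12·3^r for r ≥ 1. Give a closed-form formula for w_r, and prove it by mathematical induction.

w_r = -3^(r + 1) - 2·7^(r - 1)

Computing the first terms: w_1 = -11, w_2 = -41, w_3 = -179. This suggests w_r = -3^(r + 1) - 2·7^(r - 1).
Base case (r = 1): the formula gives -11 = -11 = w_1.
For the inductive step, assume it holds for an arbitrary k ≥ 1, so w_k = -3^(k + 1) - 2·7^(k - 1).
Then w_{k+1} = 7·w_k + 12·3^k = 7·(-3^(k + 1) - 2·7^(k - 1)) + 12·3^k = -3^(k + 2) - 2·7^k = -3^((k+1) + 1) - 2·7^((k+1) - 1),
which is the claimed formula at r = k+1.
This completes the induction.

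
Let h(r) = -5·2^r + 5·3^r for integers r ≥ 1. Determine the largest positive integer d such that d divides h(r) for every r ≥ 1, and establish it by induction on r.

d = 5

Computing the first values: h(1) = 5 and h(2) = 25; gcd(5, 25) = 5, so d ≤ 5.
We prove 5 | -5·2^r + 5·3^r for all r ≥ 1 by induction on r.
Base step (r = 1): h(1) = 5 = 5·(1), so 5 | h(1).
Suppose the result is true for r = p, i.e. 5 | h(p). Then
h(p+1) − 3·h(p) = (-5·2^(p+1) + 5·3^(p+1)) − 3·(-5·2^p + 5·3^p) = (-5)·2^p·(2 − 3) = (5)·2^p. Since 5 | h(p) by the inductive hypothesis, 5 | 3·h(p); and 5 | 5 since 5 = 5·1. Therefore 5 | h(p+1).
By induction, the statement is established for all r ≥ 1.
Therefore the largest such d is 5.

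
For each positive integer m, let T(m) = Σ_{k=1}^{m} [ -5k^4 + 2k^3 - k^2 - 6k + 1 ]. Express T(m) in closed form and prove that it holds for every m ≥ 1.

We claim T(m) = -m(m + 2)(m^3 + m + 1) for all m ≥ 1.
Base step (m = 1): T(1) = -9, and the closed form gives -9. They agree.
Suppose the result is true for m = k, so T(k) = k(-k^4 - 2k^3 - k^2 - 3k - 2).
Then T(k+1) = T(k) + (-5k^4 - 18k^3 - 25k^2 - 22k - 9) = (k(-k^4 - 2k^3 - k^2 - 3k - 2)) + (-5k^4 - 18k^3 - 25k^2 - 22k - 9).
Simplifying, T(k+1) = -(k + 1)(k + 3)(k^3 + 3k^2 + 4k + 3) = -(k+1)((k+1) + 2)((k+1)^3 + (k+1) + 1),
which is the closed form with m = k+1.
Hence, by induction on m, the claim holds for every m ≥ 1.

T(m) = -m(m + 2)(m^3 + m + 1)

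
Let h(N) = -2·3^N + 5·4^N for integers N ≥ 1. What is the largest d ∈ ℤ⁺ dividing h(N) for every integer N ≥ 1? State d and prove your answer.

d = 2

Computing the first values: h(1) = 14 and h(2) = 62; gcd(14, 62) = 2, so d ≤ 2.
We prove 2 | -2·3^N + 5·4^N for all N ≥ 1 by induction on N.
When N = 1: h(1) = 14 = 2·(7), so 2 | h(1).
Suppose the result is true for N = j, i.e. 2 | h(j). Then
h(j+1) − 4·h(j) = (-2·3^(j+1) + 5·4^(j+1)) − 4·(-2·3^j + 5·4^j) = (-2)·3^j·(3 − 4) = (2)·3^j. Since 2 | h(j) by the inductive hypothesis, 2 | 4·h(j); and 2 | 2 since 2 = 2·1. Therefore 2 | h(j+1).
By the principle of mathematical induction, the result holds for all N ≥ 1.
Therefore the largest such d is 2.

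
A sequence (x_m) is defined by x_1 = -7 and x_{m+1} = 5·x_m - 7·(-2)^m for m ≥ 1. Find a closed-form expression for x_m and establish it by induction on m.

Computing the first terms: x_1 = -7, x_2 = -21, x_3 = -133. This suggests x_m = (-2)^m - 5^m.
Base step (m = 1): the formula gives -7 = -7 = x_1.
For the inductive step, assume it holds for an arbitrary k ≥ 1, so x_k = (-2)^k - 5^k.
Then x_{k+1} = 5·x_k - 7·(-2)^k = 5·((-2)^k - 5^k) - 7·(-2)^k = (-2)^(k + 1) - 5^(k + 1),
which is the claimed formula at m = k+1.
Hence, by induction on m, the claim holds for every m ≥ 1.

x_m = (-2)^m - 5^m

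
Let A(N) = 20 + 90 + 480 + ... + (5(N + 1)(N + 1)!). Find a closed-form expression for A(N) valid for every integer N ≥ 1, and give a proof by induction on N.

We claim A(N) = 5(N + 2)! - 10 for all N ≥ 1.
When N = 1: A(1) = 20, and the closed form gives 20. They agree.
For the inductive step, assume it holds for an arbitrary i ≥ 1, so A(i) = 5(i + 2)! - 10.
Then A(i+1) = A(i) + (5(i + 2)(i + 2)!) = (5(i + 2)! - 10) + (5(i + 2)(i + 2)!).
Simplifying, A(i+1) = 5((i+1) + 2)! - 10,
which is the closed form with N = i+1.
By the principle of mathematical induction, the result holds for all N ≥ 1.

A(N) = 5(N + 2)! - 10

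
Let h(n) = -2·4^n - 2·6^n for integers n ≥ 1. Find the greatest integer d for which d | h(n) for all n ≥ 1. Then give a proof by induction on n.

Computing the first values: h(1) = -20 and h(2) = -104; gcd(-20, -104) = 4, so d ≤ 4.
We prove 4 | -2·4^n - 2·6^n for all n ≥ 1 by induction on n.
For the base case n = 1: h(1) = -20 = 4·(-5), so 4 | h(1).
For the inductive step, assume it holds for an arbitrary j ≥ 1, i.e. 4 | h(j). Then
h(j+1) − 6·h(j) = (-2·4^(j+1) - 2·6^(j+1)) − 6·(-2·4^j - 2·6^j) = (-2)·4^j·(4 − 6) = (4)·4^j. Since 4 | h(j) by the inductive hypothesis, 4 | 6·h(j); and 4 | 4 since 4 = 4·1. Therefore 4 | h(j+1).
By the principle of mathematical induction, the result holds for all n ≥ 1.
Therefore the largest such d is 4.

d = 4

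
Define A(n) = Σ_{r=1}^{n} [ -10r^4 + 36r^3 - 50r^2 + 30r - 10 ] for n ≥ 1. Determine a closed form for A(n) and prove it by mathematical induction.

A(n) = -n(2n^4 - 4n^3 + 2n^2 + n + 3)

We claim A(n) = -n(2n^4 - 4n^3 + 2n^2 + n + 3) for all n ≥ 1.
For the base case n = 1: A(1) = -4, and the closed form gives -4. They agree.
Suppose the result is true for n = r, so A(r) = r(-2r^4 + 4r^3 - 2r^2 - r - 3).
Then A(r+1) = A(r) + (-10r^4 - 4r^3 - 2r^2 - 2r - 4) = (r(-2r^4 + 4r^3 - 2r^2 - r - 3)) + (-10r^4 - 4r^3 - 2r^2 - 2r - 4).
Simplifying, A(r+1) = -(r + 1)(2r^4 + 4r^3 + 2r^2 + r + 4) = -(r+1)(2(r+1)^4 - 4(r+1)^3 + 2(r+1)^2 + (r+1) + 3),
which is the closed form with n = r+1.
This completes the induction.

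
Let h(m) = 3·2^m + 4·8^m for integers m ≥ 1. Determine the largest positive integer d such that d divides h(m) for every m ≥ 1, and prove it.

Computing the first values: h(1) = 38 and h(2) = 268; gcd(38, 268) = 2, so d ≤ 2.
We prove 2 | 3·2^m + 4·8^m for all m ≥ 1 by induction on m.
Base case (m = 1): h(1) = 38 = 2·(19), so 2 | h(1).
Inductive step: assume the claim holds for m = r, i.e. 2 | h(r). Then
h(r+1) − 8·h(r) = (3·2^(r+1) + 4·8^(r+1)) − 8·(3·2^r + 4·8^r) = (3)·2^r·(2 − 8) = (-18)·2^r. Since 2 | h(r) by the inductive hypothesis, 2 | 8·h(r); and 2 | -18 since -18 = 2·-9. Therefore 2 | h(r+1).
By the principle of mathematical induction, the result holds for all m ≥ 1.
Therefore the largest such d is 2.

d = 2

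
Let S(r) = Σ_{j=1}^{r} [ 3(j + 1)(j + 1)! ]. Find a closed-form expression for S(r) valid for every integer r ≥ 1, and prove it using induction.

S(r) = 3(r + 2)! - 6

We claim S(r) = 3(r + 2)! - 6 for all r ≥ 1.
For the base case r = 1: S(1) = 12, and the closed form gives 12. They agree.
Inductive step: assume the claim holds for r = j, so S(j) = 3(j + 2)! - 6.
Then S(j+1) = S(j) + (3(j + 2)(j + 2)!) = (3(j + 2)! - 6) + (3(j + 2)(j + 2)!).
Simplifying, S(j+1) = 3((j+1) + 2)! - 6,
which is the closed form with r = j+1.
Hence, by induction on r, the claim holds for every r ≥ 1.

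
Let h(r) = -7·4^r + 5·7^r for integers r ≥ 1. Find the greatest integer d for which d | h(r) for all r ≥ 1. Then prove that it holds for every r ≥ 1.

d = 7

Computing the first values: h(1) = 7 and h(2) = 133; gcd(7, 133) = 7, so d ≤ 7.
We prove 7 | -7·4^r + 5·7^r for all r ≥ 1 by induction on r.
For the base case r = 1: h(1) = 7 = 7·(1), so 7 | h(1).
Inductive step: assume the claim holds for r = i, i.e. 7 | h(i). Then
h(i+1) − 7·h(i) = (-7·4^(i+1) + 5·7^(i+1)) − 7·(-7·4^i + 5·7^i) = (-7)·4^i·(4 − 7) = (21)·4^i. Since 7 | h(i) by the inductive hypothesis, 7 | 7·h(i); and 7 | 21 since 21 = 7·3. Therefore 7 | h(i+1).
By the principle of mathematical induction, the result holds for all r ≥ 1.
Therefore the largest such d is 7.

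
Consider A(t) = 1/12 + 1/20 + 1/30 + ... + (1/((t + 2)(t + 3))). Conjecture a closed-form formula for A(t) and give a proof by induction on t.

We claim A(t) = t/(3(t + 3)) for all t ≥ 1.
For the base case t = 1: A(1) = 1/12, and the closed form gives 1/12. They agree.
For the inductive step, assume it holds for an arbitrary r ≥ 1, so A(r) = r/(3(r + 3)).
Then A(r+1) = A(r) + (1/((r + 3)(r + 4))) = (r/(3(r + 3))) + (1/((r + 3)(r + 4))).
Simplifying, A(r+1) = (r + 1)/(3(r + 4)) = (r+1)/(3((r+1) + 3)),
which is the closed form with t = r+1.
By the principle of mathematical induction, the result holds for all t ≥ 1.

A(t) = t/(3(t + 3))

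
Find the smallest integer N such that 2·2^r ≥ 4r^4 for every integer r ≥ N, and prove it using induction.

At r = 17: 262144 < 334084, so the inequality fails and N ≥ 18. We prove 2·2^r ≥ 4r^4 for all r ≥ 18.
Base step (r = 18): 2·2^r = 524288 and 4r^4 = 419904, so 524288 ≥ 419904.
Inductive step: suppose the statement holds for some k ≥ 18, so 2·2^k ≥ 4k^4.
Then 2·2^(k + 1) = 2·(2·2^k) ≥ 2·(4k^4).
Also, for k ≥ 18 we have 2·(4k^4) ≥ 4(k+1)^4, since 2 ≥ (1 + 1/k)^4 for all k ≥ 18.
Combining, 2·2^(k + 1) ≥ 4(k+1)^4.
Hence, by induction on r, the claim holds for every r ≥ 18.
Hence the smallest such N is 18.

N = 18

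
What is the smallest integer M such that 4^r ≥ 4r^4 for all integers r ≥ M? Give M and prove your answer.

At r = 6: 4096 < 5184, so the inequality fails and M ≥ 7. We prove 4^r ≥ 4r^4 for all r ≥ 7.
Base case (r = 7): 4^r = 16384 and 4r^4 = 9604, so 16384 ≥ 9604.
For the inductive step, assume it holds for an arbitrary i ≥ 7, so 4^i ≥ 4i^4.
Then 4^(i + 1) = 4·(4^i) ≥ 4·(4i^4).
Also, for i ≥ 7 we have 4·(4i^4) ≥ 4(i+1)^4, since 4 ≥ (1 + 1/i)^4 for all i ≥ 7.
Combining, 4^(i + 1) ≥ 4(i+1)^4.
By the principle of mathematical induction, the result holds for all r ≥ 7.
Hence the smallest such M is 7.

M = 7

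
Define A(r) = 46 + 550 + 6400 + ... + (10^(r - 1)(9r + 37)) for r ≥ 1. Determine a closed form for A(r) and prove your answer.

A(r) = 10^r(r + 4) - 4

We claim A(r) = 10^r(r + 4) - 4 for all r ≥ 1.
Base step (r = 1): A(1) = 46, and the closed form gives 46. They agree.
Inductive step: suppose the statement holds for some j ≥ 1, so A(j) = 10^j(j + 4) - 4.
Then A(j+1) = A(j) + (10^j(9j + 46)) = (10^j(j + 4) - 4) + (10^j(9j + 46)).
Simplifying, A(j+1) = 10·10^j·j + 50·10^j - 4 = 10^(j+1)((j+1) + 4) - 4,
which is the closed form with r = j+1.
By the principle of mathematical induction, the result holds for all r ≥ 1.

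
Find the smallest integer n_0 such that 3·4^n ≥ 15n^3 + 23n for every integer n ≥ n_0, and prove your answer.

n_0 = 5

At n = 4: 768 < 1052, so the inequality fails and n_0 ≥ 5. We prove 3·4^n ≥ 15n^3 + 23n for all n ≥ 5.
When n = 5: 3·4^n = 3072 and 15n^3 + 23n = 1990, so 3072 ≥ 1990.
For the inductive step, assume it holds for an arbitrary p ≥ 5, so 3·4^p ≥ 15p^3 + 23p.
Then 3·4^(p + 1) = 4·(3·4^p) ≥ 4·(15p^3 + 23p).
Also, for p ≥ 5 we have 4·(15p^3 + 23p) ≥ 15(p+1)^3 + 23(p+1), since 4·(15p^3 + 23p) − (15(p+1)^3 + 23(p+1)) = 45p^3 - 45p^2 + 24p - 38, which is nonnegative for all p ≥ 5.
Combining, 3·4^(p + 1) ≥ 15(p+1)^3 + 23(p+1).
By induction, the statement is established for all n ≥ 5.
Hence the smallest such n_0 is 5.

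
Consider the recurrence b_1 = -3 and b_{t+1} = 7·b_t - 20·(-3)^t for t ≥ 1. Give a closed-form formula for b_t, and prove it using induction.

b_t = 2(-3)^t + 3·7^(t - 1)

Computing the first terms: b_1 = -3, b_2 = 39, b_3 = 93. This suggests b_t = 2(-3)^t + 3·7^(t - 1).
Base step (t = 1): the formula gives -3 = -3 = b_1.
Inductive step: assume the claim holds for t = m, so b_m = 2(-3)^m + 3·7^(m - 1).
Then b_{m+1} = 7·b_m - 20·(-3)^m = 7·(2(-3)^m + 3·7^(m - 1)) - 20·(-3)^m = 2(-3)^(m + 1) + 3·7^m = 2(-3)^(m+1) + 3·7^((m+1) - 1),
which is the claimed formula at t = m+1.
By induction, the statement is established for all t ≥ 1.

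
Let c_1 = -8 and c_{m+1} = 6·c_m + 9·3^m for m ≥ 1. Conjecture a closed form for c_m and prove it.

Computing the first terms: c_1 = -8, c_2 = -21, c_3 = -45. This suggests c_m = -3^(m + 1) + 6^(m - 1).
When m = 1: the formula gives -8 = -8 = c_1.
For the inductive step, assume it holds for an arbitrary p ≥ 1, so c_p = -3^(p + 1) + 6^(p - 1).
Then c_{p+1} = 6·c_p + 9·3^p = 6·(-3^(p + 1) + 6^(p - 1)) + 9·3^p = -3^(p + 2) + 6^p = -3^((p+1) + 1) + 6^((p+1) - 1),
which is the claimed formula at m = p+1.
By the principle of mathematical induction, the result holds for all m ≥ 1.

c_m = -3^(m + 1) + 6^(m - 1)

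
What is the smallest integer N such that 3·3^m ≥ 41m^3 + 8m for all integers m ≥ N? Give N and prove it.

N = 9

At m = 8: 19683 < 21056, so the inequality fails and N ≥ 9. We prove 3·3^m ≥ 41m^3 + 8m for all m ≥ 9.
Base step (m = 9): 3·3^m = 59049 and 41m^3 + 8m = 29961, so 59049 ≥ 29961.
Inductive step: suppose the statement holds for some j ≥ 9, so 3·3^j ≥ 41j^3 + 8j.
Then 3·3^(j + 1) = 3·(3·3^j) ≥ 3·(41j^3 + 8j).
Also, for j ≥ 9 we have 3·(41j^3 + 8j) ≥ 41(j+1)^3 + 8(j+1), since 3·(41j^3 + 8j) − (41(j+1)^3 + 8(j+1)) = 82j^3 - 123j^2 - 107j - 49, which is nonnegative for all j ≥ 9.
Combining, 3·3^(j + 1) ≥ 41(j+1)^3 + 8(j+1).
Hence, by induction on m, the claim holds for every m ≥ 9.
Hence the smallest such N is 9.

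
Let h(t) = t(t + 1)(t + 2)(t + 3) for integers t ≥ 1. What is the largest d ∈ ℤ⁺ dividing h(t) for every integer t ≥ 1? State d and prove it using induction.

Computing the first values: h(1) = 24 and h(2) = 120; gcd(24, 120) = 24, so d ≤ 24.
We prove 24 | t(t + 1)(t + 2)(t + 3) for all t ≥ 1 by induction on t.
Base case (t = 1): h(1) = 24 = 24·(1), so 24 | h(1).
For the inductive step, assume it holds for an arbitrary k ≥ 1, i.e. 24 | h(k). Then
h(k+1) − h(k) = (k+1)·(k+2)·(k+3)·(k+4) − k·(k+1)·(k+2)·(k+3) = (k+1)·(k+2)·(k+3)·[(k+4) − k] = 4·(k+1)·(k+2)·(k+3). The product of 3 consecutive integers is divisible by (3)! = 6, so h(k+1) − h(k) is divisible by 4·6 = 24. By the inductive hypothesis 24 | h(k), hence 24 | h(k+1).
This completes the induction.
Therefore the largest such d is 24.

d = 24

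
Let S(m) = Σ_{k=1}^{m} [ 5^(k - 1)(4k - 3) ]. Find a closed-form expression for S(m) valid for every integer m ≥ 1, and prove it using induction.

S(m) = 5^m(m - 1) + 1

We claim S(m) = 5^m(m - 1) + 1 for all m ≥ 1.
Base case (m = 1): S(1) = 1, and the closed form gives 1. They agree.
For the inductive step, assume it holds for an arbitrary k ≥ 1, so S(k) = 5^k(k - 1) + 1.
Then S(k+1) = S(k) + (5^k(4k + 1)) = (5^k(k - 1) + 1) + (5^k(4k + 1)).
Simplifying, S(k+1) = 5^(k + 1)k + 1 = 5^(k+1)((k+1) - 1) + 1,
which is the closed form with m = k+1.
Hence, by induction on m, the claim holds for every m ≥ 1.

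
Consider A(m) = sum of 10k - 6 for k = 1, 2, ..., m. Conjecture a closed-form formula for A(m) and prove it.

A(m) = m(5m - 1)

We claim A(m) = m(5m - 1) for all m ≥ 1.
Base case (m = 1): A(1) = 4, and the closed form gives 4. They agree.
Inductive step: suppose the statement holds for some k ≥ 1, so A(k) = k(5k - 1).
Then A(k+1) = A(k) + (10k + 4) = (k(5k - 1)) + (10k + 4).
Simplifying, A(k+1) = (k + 1)(5k + 4) = (k+1)(5(k+1) - 1),
which is the closed form with m = k+1.
This completes the induction.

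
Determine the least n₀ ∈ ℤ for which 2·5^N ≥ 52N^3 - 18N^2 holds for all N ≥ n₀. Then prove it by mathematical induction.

n₀ = 5

At N = 4: 1250 < 3040, so the inequality fails and n₀ ≥ 5. We prove 2·5^N ≥ 52N^3 - 18N^2 for all N ≥ 5.
When N = 5: 2·5^N = 6250 and 52N^3 - 18N^2 = 6050, so 6250 ≥ 6050.
Inductive step: suppose the statement holds for some p ≥ 5, so 2·5^p ≥ 52p^3 - 18p^2.
Then 2·5^(p + 1) = 5·(2·5^p) ≥ 5·(52p^3 - 18p^2).
Also, for p ≥ 5 we have 5·(52p^3 - 18p^2) ≥ 52(p+1)^3 - 18(p+1)^2, since 5·(52p^3 - 18p^2) − (52(p+1)^3 - 18(p+1)^2) = 208p^3 - 228p^2 - 120p - 34, which is nonnegative for all p ≥ 5.
Combining, 2·5^(p + 1) ≥ 52(p+1)^3 - 18(p+1)^2.
Hence, by induction on N, the claim holds for every N ≥ 5.
Hence the smallest such n₀ is 5.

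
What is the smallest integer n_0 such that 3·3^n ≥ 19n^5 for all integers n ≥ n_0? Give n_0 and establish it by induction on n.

At n = 13: 4782969 < 7054567, so the inequality fails and n_0 ≥ 14. We prove 3·3^n ≥ 19n^5 for all n ≥ 14.
When n = 14: 3·3^n = 14348907 and 19n^5 = 10218656, so 14348907 ≥ 10218656.
Inductive step: suppose the statement holds for some k ≥ 14, so 3·3^k ≥ 19k^5.
Then 3·3^(k + 1) = 3·(3·3^k) ≥ 3·(19k^5).
Also, for k ≥ 14 we have 3·(19k^5) ≥ 19(k+1)^5, since 3 ≥ (1 + 1/k)^5 for all k ≥ 14.
Combining, 3·3^(k + 1) ≥ 19(k+1)^5.
By induction, the statement is established for all n ≥ 14.
Hence the smallest such n_0 is 14.

n_0 = 14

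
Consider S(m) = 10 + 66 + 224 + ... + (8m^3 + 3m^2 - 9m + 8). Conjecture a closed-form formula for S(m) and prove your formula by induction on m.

We claim S(m) = m(2m^3 + 5m^2 - m + 4) for all m ≥ 1.
Base step (m = 1): S(1) = 10, and the closed form gives 10. They agree.
Suppose the result is true for m = p, so S(p) = p(2p^3 + 5p^2 - p + 4).
Then S(p+1) = S(p) + (8p^3 + 27p^2 + 21p + 10) = (p(2p^3 + 5p^2 - p + 4)) + (8p^3 + 27p^2 + 21p + 10).
Simplifying, S(p+1) = (p + 1)(2p^3 + 11p^2 + 15p + 10) = (p+1)(2(p+1)^3 + 5(p+1)^2 - (p+1) + 4),
which is the closed form with m = p+1.
This completes the induction.

S(m) = m(2m^3 + 5m^2 - m + 4)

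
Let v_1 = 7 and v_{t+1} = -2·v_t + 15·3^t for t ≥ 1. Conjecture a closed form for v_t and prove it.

Computing the first terms: v_1 = 7, v_2 = 31, v_3 = 73. This suggests v_t = (-2)^t + 3^(t + 1).
Base step (t = 1): the formula gives 7 = 7 = v_1.
For the inductive step, assume it holds for an arbitrary j ≥ 1, so v_j = (-2)^j + 3^(j + 1).
Then v_{j+1} = -2·v_j + 15·3^j = -2·((-2)^j + 3^(j + 1)) + 15·3^j = (-2)^(j + 1) + 3^(j + 2) = (-2)^(j+1) + 3^((j+1) + 1),
which is the claimed formula at t = j+1.
Hence, by induction on t, the claim holds for every t ≥ 1.

v_t = (-2)^t + 3^(t + 1)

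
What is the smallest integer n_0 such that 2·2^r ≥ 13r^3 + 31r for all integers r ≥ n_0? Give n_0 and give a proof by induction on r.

n_0 = 15

At r = 14: 32768 < 36106, so the inequality fails and n_0 ≥ 15. We prove 2·2^r ≥ 13r^3 + 31r for all r ≥ 15.
When r = 15: 2·2^r = 65536 and 13r^3 + 31r = 44340, so 65536 ≥ 44340.
Inductive step: assume the claim holds for r = k, so 2·2^k ≥ 13k^3 + 31k.
Then 2·2^(k + 1) = 2·(2·2^k) ≥ 2·(13k^3 + 31k).
Also, for k ≥ 15 we have 2·(13k^3 + 31k) ≥ 13(k+1)^3 + 31(k+1), since 2·(13k^3 + 31k) − (13(k+1)^3 + 31(k+1)) = 13k^3 - 39k^2 - 8k - 44, which is nonnegative for all k ≥ 15.
Combining, 2·2^(k + 1) ≥ 13(k+1)^3 + 31(k+1).
By the principle of mathematical induction, the result holds for all r ≥ 15.
Hence the smallest such n_0 is 15.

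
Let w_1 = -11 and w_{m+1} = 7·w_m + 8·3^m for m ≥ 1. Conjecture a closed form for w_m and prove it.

Computing the first terms: w_1 = -11, w_2 = -53, w_3 = -299. This suggests w_m = -2·3^m - 5·7^(m - 1).
When m = 1: the formula gives -11 = -11 = w_1.
For the inductive step, assume it holds for an arbitrary k ≥ 1, so w_k = -2·3^k - 5·7^(k - 1).
Then w_{k+1} = 7·w_k + 8·3^k = 7·(-2·3^k - 5·7^(k - 1)) + 8·3^k = -2·3^(k + 1) - 5·7^k = -2·3^(k+1) - 5·7^((k+1) - 1),
which is the claimed formula at m = k+1.
By induction, the statement is established for all m ≥ 1.

w_m = -2·3^m - 5·7^(m - 1)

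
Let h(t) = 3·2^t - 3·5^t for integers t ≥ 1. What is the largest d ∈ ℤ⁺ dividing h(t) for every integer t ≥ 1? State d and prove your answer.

Computing the first values: h(1) = -9 and h(2) = -63; gcd(-9, -63) = 9, so d ≤ 9.
We prove 9 | 3·2^t - 3·5^t for all t ≥ 1 by induction on t.
When t = 1: h(1) = -9 = 9·(-1), so 9 | h(1).
Suppose the result is true for t = r, i.e. 9 | h(r). Then
h(r+1) − 5·h(r) = (3·2^(r+1) - 3·5^(r+1)) − 5·(3·2^r - 3·5^r) = (3)·2^r·(2 − 5) = (-9)·2^r. Since 9 | h(r) by the inductive hypothesis, 9 | 5·h(r); and 9 | -9 since -9 = 9·-1. Therefore 9 | h(r+1).
Hence, by induction on t, the claim holds for every t ≥ 1.
Therefore the largest such d is 9.

d = 9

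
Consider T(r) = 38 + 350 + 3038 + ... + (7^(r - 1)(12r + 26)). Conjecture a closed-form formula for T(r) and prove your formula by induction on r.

We claim T(r) = 2·7^r(r + 2) - 4 for all r ≥ 1.
Base case (r = 1): T(1) = 38, and the closed form gives 38. They agree.
Inductive step: suppose the statement holds for some p ≥ 1, so T(p) = 2·7^p(p + 2) - 4.
Then T(p+1) = T(p) + (7^p(12p + 38)) = (2·7^p(p + 2) - 4) + (7^p(12p + 38)).
Simplifying, T(p+1) = 14·7^p·p + 42·7^p - 4 = 2·7^(p+1)((p+1) + 2) - 4,
which is the closed form with r = p+1.
By induction, the statement is established for all r ≥ 1.

T(r) = 2·7^r(r + 2) - 4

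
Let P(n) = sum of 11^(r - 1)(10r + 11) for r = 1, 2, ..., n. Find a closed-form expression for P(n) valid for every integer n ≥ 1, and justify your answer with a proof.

We claim P(n) = 11^n(n + 1) - 1 for all n ≥ 1.
When n = 1: P(1) = 21, and the closed form gives 21. They agree.
For the inductive step, assume it holds for an arbitrary r ≥ 1, so P(r) = 11^r(r + 1) - 1.
Then P(r+1) = P(r) + (11^r(10r + 21)) = (11^r(r + 1) - 1) + (11^r(10r + 21)).
Simplifying, P(r+1) = 11·11^r·r + 22·11^r - 1 = 11^(r+1)((r+1) + 1) - 1,
which is the closed form with n = r+1.
By the principle of mathematical induction, the result holds for all n ≥ 1.

P(n) = 11^n(n + 1) - 1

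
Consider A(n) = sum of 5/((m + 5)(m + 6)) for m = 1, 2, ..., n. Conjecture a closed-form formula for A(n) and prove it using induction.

We claim A(n) = 5n/(6(n + 6)) for all n ≥ 1.
Base case (n = 1): A(1) = 5/42, and the closed form gives 5/42. They agree.
Inductive step: assume the claim holds for n = m, so A(m) = 5m/(6(m + 6)).
Then A(m+1) = A(m) + (5/((m + 6)(m + 7))) = (5m/(6(m + 6))) + (5/((m + 6)(m + 7))).
Simplifying, A(m+1) = 5(m + 1)/(6(m + 7)) = 5(m+1)/(6((m+1) + 6)),
which is the closed form with n = m+1.
This completes the induction.

A(n) = 5n/(6(n + 6))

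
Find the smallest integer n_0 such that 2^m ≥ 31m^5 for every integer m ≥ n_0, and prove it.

n_0 = 30

At m = 29: 536870912 < 635845619, so the inequality fails and n_0 ≥ 30. We prove 2^m ≥ 31m^5 for all m ≥ 30.
Base case (m = 30): 2^m = 1073741824 and 31m^5 = 753300000, so 1073741824 ≥ 753300000.
Suppose the result is true for m = i, so 2^i ≥ 31i^5.
Then 2^(i + 1) = 2·(2^i) ≥ 2·(31i^5).
Also, for i ≥ 30 we have 2·(31i^5) ≥ 31(i+1)^5, since 2 ≥ (1 + 1/i)^5 for all i ≥ 30.
Combining, 2^(i + 1) ≥ 31(i+1)^5.
By induction, the statement is established for all m ≥ 30.
Hence the smallest such n_0 is 30.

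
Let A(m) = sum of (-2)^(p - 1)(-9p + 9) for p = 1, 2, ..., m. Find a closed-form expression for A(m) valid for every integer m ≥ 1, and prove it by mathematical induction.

We claim A(m) = (-2)^m(3m - 2) + 2 for all m ≥ 1.
For the base case m = 1: A(1) = 0, and the closed form gives 0. They agree.
Suppose the result is true for m = p, so A(p) = (-2)^p(3p - 2) + 2.
Then A(p+1) = A(p) + (-9(-2)^p·p) = ((-2)^p(3p - 2) + 2) + (-9(-2)^p·p).
Simplifying, A(p+1) = -6(-2)^p·p - 2(-2)^p + 2 = (-2)^(p+1)(3(p+1) - 2) + 2,
which is the closed form with m = p+1.
This completes the induction.

A(m) = (-2)^m(3m - 2) + 2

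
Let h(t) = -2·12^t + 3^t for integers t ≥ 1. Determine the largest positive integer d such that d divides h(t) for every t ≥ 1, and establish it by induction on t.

Computing the first values: h(1) = -21 and h(2) = -279; gcd(-21, -279) = 3, so d ≤ 3.
We prove 3 | -2·12^t + 3^t for all t ≥ 1 by induction on t.
For the base case t = 1: h(1) = -21 = 3·(-7), so 3 | h(1).
For the inductive step, assume it holds for an arbitrary m ≥ 1, i.e. 3 | h(m). Then
h(m+1) − 12·h(m) = (-2·12^(m+1) + 3^(m+1)) − 12·(-2·12^m + 3^m) = (1)·3^m·(3 − 12) = (-9)·3^m. Since 3 | h(m) by the inductive hypothesis, 3 | 12·h(m); and 3 | -9 since -9 = 3·-3. Therefore 3 | h(m+1).
This completes the induction.
Therefore the largest such d is 3.

d = 3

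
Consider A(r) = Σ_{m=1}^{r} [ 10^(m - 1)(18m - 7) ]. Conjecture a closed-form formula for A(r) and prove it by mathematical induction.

A(r) = 10^r(2r - 1) + 1

We claim A(r) = 10^r(2r - 1) + 1 for all r ≥ 1.
For the base case r = 1: A(1) = 11, and the closed form gives 11. They agree.
Suppose the result is true for r = m, so A(m) = 10^m(2m - 1) + 1.
Then A(m+1) = A(m) + (10^m(18m + 11)) = (10^m(2m - 1) + 1) + (10^m(18m + 11)).
Simplifying, A(m+1) = 20·10^m·m + 10·10^m + 1 = 10^(m+1)(2(m+1) - 1) + 1,
which is the closed form with r = m+1.
By induction, the statement is established for all r ≥ 1.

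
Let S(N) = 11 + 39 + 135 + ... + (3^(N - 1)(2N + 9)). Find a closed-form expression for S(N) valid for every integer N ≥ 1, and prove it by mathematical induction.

We claim S(N) = 3^N(N + 4) - 4 for all N ≥ 1.
For the base case N = 1: S(1) = 11, and the closed form gives 11. They agree.
Suppose the result is true for N = r, so S(r) = 3^r(r + 4) - 4.
Then S(r+1) = S(r) + (3^r(2r + 11)) = (3^r(r + 4) - 4) + (3^r(2r + 11)).
Simplifying, S(r+1) = 3·3^r·r + 15·3^r - 4 = 3^(r+1)((r+1) + 4) - 4,
which is the closed form with N = r+1.
This completes the induction.

S(N) = 3^N(N + 4) - 4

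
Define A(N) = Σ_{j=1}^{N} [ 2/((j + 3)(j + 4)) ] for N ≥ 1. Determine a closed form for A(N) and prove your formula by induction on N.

A(N) = N/(2(N + 4))

We claim A(N) = N/(2(N + 4)) for all N ≥ 1.
When N = 1: A(1) = 1/10, and the closed form gives 1/10. They agree.
Suppose the result is true for N = j, so A(j) = j/(2(j + 4)).
Then A(j+1) = A(j) + (2/((j + 4)(j + 5))) = (j/(2(j + 4))) + (2/((j + 4)(j + 5))).
Simplifying, A(j+1) = (j + 1)/(2(j + 5)) = (j+1)/(2((j+1) + 4)),
which is the closed form with N = j+1.
By the principle of mathematical induction, the result holds for all N ≥ 1.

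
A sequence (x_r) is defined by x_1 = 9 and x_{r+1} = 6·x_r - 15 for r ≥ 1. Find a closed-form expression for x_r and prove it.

Computing the first terms: x_1 = 9, x_2 = 39, x_3 = 219. This suggests x_r = 6^r + 3.
Base step (r = 1): the formula gives 9 = 9 = x_1.
Inductive step: assume the claim holds for r = i, so x_i = 6^i + 3.
Then x_{i+1} = 6·x_i - 15 = 6·(6^i + 3) - 15 = 6^(i + 1) + 3,
which is the claimed formula at r = i+1.
This completes the induction.

x_r = 6^r + 3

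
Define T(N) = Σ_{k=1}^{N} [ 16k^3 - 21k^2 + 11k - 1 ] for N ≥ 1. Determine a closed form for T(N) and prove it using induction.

T(N) = N(4N^3 + N^2 - N + 1)

We claim T(N) = N(4N^3 + N^2 - N + 1) for all N ≥ 1.
For the base case N = 1: T(1) = 5, and the closed form gives 5. They agree.
For the inductive step, assume it holds for an arbitrary k ≥ 1, so T(k) = k(4k^3 + k^2 - k + 1).
Then T(k+1) = T(k) + (16k^3 + 27k^2 + 17k + 5) = (k(4k^3 + k^2 - k + 1)) + (16k^3 + 27k^2 + 17k + 5).
Simplifying, T(k+1) = (k + 1)(4k^3 + 13k^2 + 13k + 5) = (k+1)(4(k+1)^3 + (k+1)^2 - (k+1) + 1),
which is the closed form with N = k+1.
By the principle of mathematical induction, the result holds for all N ≥ 1.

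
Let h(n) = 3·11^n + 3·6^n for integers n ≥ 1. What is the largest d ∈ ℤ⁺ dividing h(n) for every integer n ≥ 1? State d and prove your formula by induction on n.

d = 3

Computing the first values: h(1) = 51 and h(2) = 471; gcd(51, 471) = 3, so d ≤ 3.
We prove 3 | 3·11^n + 3·6^n for all n ≥ 1 by induction on n.
For the base case n = 1: h(1) = 51 = 3·(17), so 3 | h(1).
Suppose the result is true for n = r, i.e. 3 | h(r). Then
h(r+1) − 11·h(r) = (3·11^(r+1) + 3·6^(r+1)) − 11·(3·11^r + 3·6^r) = (3)·6^r·(6 − 11) = (-15)·6^r. Since 3 | h(r) by the inductive hypothesis, 3 | 11·h(r); and 3 | -15 since -15 = 3·-5. Therefore 3 | h(r+1).
By the principle of mathematical induction, the result holds for all n ≥ 1.
Therefore the largest such d is 3.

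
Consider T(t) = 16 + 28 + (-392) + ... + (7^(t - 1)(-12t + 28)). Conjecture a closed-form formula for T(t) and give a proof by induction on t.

We claim T(t) = 7^t(-2t + 5) - 5 for all t ≥ 1.
Base step (t = 1): T(1) = 16, and the closed form gives 16. They agree.
For the inductive step, assume it holds for an arbitrary m ≥ 1, so T(m) = 7^m(-2m + 5) - 5.
Then T(m+1) = T(m) + (7^m(-12m + 16)) = (7^m(-2m + 5) - 5) + (7^m(-12m + 16)).
Simplifying, T(m+1) = -14·7^m·m + 21·7^m - 5 = 7^(m+1)(-2(m+1) + 5) - 5,
which is the closed form with t = m+1.
Hence, by induction on t, the claim holds for every t ≥ 1.

T(t) = 7^t(-2t + 5) - 5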